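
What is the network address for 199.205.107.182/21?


IP:   11000111.11001101.01101011.10110110
Mask: 11111111.11111111.11111000.00000000
AND operation:
Net:  11000111.11001101.01101000.00000000
Network: 199.205.104.0/21


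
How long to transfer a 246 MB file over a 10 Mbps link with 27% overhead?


Effective throughput = 10 * (1 - 27/100) = 7.3 Mbps
File size in Mb = 246 * 8 = 1968 Mb
Time = 1968 / 7.3
Time = 269.589 seconds


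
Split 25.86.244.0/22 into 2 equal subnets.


New prefix = 22 + 1 = 23
Each subnet has 512 addresses
  25.86.244.0/23
  25.86.246.0/23
Subnets: 25.86.244.0/23, 25.86.246.0/23


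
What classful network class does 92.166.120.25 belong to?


First octet: 92
Binary: 01011100
0xxxxxxx -> Class A (1-126)
Class A, default mask 255.0.0.0 (/8)


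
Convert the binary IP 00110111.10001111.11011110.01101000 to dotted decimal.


00110111 = 55
10001111 = 143
11011110 = 222
01101000 = 104
IP: 55.143.222.104


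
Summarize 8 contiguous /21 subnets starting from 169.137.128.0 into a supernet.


Original prefix: /21
Number of subnets: 8 = 2^3
New prefix = 21 - 3 = 18
Supernet: 169.137.128.0/18


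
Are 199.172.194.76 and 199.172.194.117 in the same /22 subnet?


Mask: 255.255.252.0
199.172.194.76 AND mask = 199.172.192.0
199.172.194.117 AND mask = 199.172.192.0
Yes, same subnet (199.172.192.0)


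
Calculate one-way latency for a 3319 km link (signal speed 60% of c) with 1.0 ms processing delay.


Speed = 0.6 * 3e5 km/s = 180000 km/s
Propagation delay = 3319 / 180000 = 0.0184 s = 18.4389 ms
Processing delay = 1.0 ms
Total one-way latency = 19.4389 ms


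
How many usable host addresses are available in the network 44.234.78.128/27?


Host bits = 32 - 27 = 5
Total addresses = 2^5 = 32
Usable = total - 2 (network and broadcast)
Usable hosts: 30


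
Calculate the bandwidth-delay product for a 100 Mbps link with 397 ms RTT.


BDP = bandwidth * RTT
= 100 Mbps * 397 ms
= 100 * 1e6 * 397 / 1000 bits
= 39700000 bits
= 4962500 bytes
= 4846.1914 KB
BDP = 39700000 bits (4962500 bytes)


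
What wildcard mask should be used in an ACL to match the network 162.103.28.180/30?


Subnet mask: 255.255.255.252
Wildcard = 255.255.255.255 - subnet mask
255 - 255 = 0
255 - 255 = 0
255 - 255 = 0
255 - 252 = 3
Wildcard: 0.0.0.3


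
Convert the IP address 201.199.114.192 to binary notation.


201 = 11001001
199 = 11000111
114 = 01110010
192 = 11000000
Binary: 11001001.11000111.01110010.11000000


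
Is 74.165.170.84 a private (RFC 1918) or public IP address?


RFC 1918 private ranges:
  10.0.0.0/8 (10.0.0.0 - 10.255.255.255)
  172.16.0.0/12 (172.16.0.0 - 172.31.255.255)
  192.168.0.0/16 (192.168.0.0 - 192.168.255.255)
Public (not in any RFC 1918 range)


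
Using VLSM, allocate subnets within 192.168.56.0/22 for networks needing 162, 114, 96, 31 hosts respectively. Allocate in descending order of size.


162 hosts -> /24 (254 usable): 192.168.56.0/24
114 hosts -> /25 (126 usable): 192.168.57.0/25
96 hosts -> /25 (126 usable): 192.168.57.128/25
31 hosts -> /26 (62 usable): 192.168.58.0/26
Allocation: 192.168.56.0/24 (162 hosts, 254 usable); 192.168.57.0/25 (114 hosts, 126 usable); 192.168.57.128/25 (96 hosts, 126 usable); 192.168.58.0/26 (31 hosts, 62 usable)


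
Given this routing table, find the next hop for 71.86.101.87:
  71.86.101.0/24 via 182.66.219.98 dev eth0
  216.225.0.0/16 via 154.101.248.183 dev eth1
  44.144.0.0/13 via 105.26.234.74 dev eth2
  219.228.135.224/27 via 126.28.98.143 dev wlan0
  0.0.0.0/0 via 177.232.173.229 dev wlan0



Longest prefix match for 71.86.101.87:
  /24 71.86.101.0: MATCH
  /16 216.225.0.0: no
  /13 44.144.0.0: no
  /27 219.228.135.224: no
  /0 0.0.0.0: MATCH
Selected: next-hop 182.66.219.98 via eth0 (matched /24)


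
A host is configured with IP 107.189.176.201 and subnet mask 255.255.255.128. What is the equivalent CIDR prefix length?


Binary: 11111111.11111111.11111111.10000000
Count leading 1s
Prefix: /25


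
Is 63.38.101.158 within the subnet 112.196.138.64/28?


Subnet network: 112.196.138.64
Test IP AND mask: 63.38.101.144
No, 63.38.101.158 is not in 112.196.138.64/28


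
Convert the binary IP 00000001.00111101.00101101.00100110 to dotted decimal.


00000001 = 1
00111101 = 61
00101101 = 45
00100110 = 38
IP: 1.61.45.38


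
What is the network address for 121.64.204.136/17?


IP:   01111001.01000000.11001100.10001000
Mask: 11111111.11111111.10000000.00000000
AND operation:
Net:  01111001.01000000.10000000.00000000
Network: 121.64.128.0/17


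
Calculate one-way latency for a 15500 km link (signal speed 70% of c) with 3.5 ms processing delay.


Speed = 0.7 * 3e5 km/s = 210000 km/s
Propagation delay = 15500 / 210000 = 0.0738 s = 73.8095 ms
Processing delay = 3.5 ms
Total one-way latency = 77.3095 ms


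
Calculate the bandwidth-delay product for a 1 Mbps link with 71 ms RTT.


BDP = bandwidth * RTT
= 1 Mbps * 71 ms
= 1 * 1e6 * 71 / 1000 bits
= 71000 bits
= 8875 bytes
= 8.667 KB
BDP = 71000 bits (8875 bytes)


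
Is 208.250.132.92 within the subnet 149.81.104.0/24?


Subnet network: 149.81.104.0
Test IP AND mask: 208.250.132.0
No, 208.250.132.92 is not in 149.81.104.0/24


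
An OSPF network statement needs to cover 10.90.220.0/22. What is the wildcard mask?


Subnet mask: 255.255.252.0
Wildcard = 255.255.255.255 - subnet mask
255 - 255 = 0
255 - 255 = 0
255 - 252 = 3
255 - 0 = 255
Wildcard: 0.0.3.255


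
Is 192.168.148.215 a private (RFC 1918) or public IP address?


RFC 1918 private ranges:
  10.0.0.0/8 (10.0.0.0 - 10.255.255.255)
  172.16.0.0/12 (172.16.0.0 - 172.31.255.255)
  192.168.0.0/16 (192.168.0.0 - 192.168.255.255)
Private (in 192.168.0.0/16)


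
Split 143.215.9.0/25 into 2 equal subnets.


New prefix = 25 + 1 = 26
Each subnet has 64 addresses
  143.215.9.0/26
  143.215.9.64/26
Subnets: 143.215.9.0/26, 143.215.9.64/26


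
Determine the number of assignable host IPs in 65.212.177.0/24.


Host bits = 32 - 24 = 8
Total addresses = 2^8 = 256
Usable = total - 2 (network and broadcast)
Usable hosts: 254


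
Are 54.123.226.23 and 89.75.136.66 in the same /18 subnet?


Mask: 255.255.192.0
54.123.226.23 AND mask = 54.123.192.0
89.75.136.66 AND mask = 89.75.128.0
No, different subnets (54.123.192.0 vs 89.75.128.0)


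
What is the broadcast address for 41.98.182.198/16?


Network: 41.98.0.0/16
Host bits = 16
Set all host bits to 1:
Broadcast: 41.98.255.255


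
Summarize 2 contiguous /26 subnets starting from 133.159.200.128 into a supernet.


Original prefix: /26
Number of subnets: 2 = 2^1
New prefix = 26 - 1 = 25
Supernet: 133.159.200.128/25


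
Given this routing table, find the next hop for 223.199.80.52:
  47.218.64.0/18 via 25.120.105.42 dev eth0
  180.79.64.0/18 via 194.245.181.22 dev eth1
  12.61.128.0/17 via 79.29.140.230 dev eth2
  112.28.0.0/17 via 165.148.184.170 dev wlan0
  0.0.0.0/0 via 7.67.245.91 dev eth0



Longest prefix match for 223.199.80.52:
  /18 47.218.64.0: no
  /18 180.79.64.0: no
  /17 12.61.128.0: no
  /17 112.28.0.0: no
  /0 0.0.0.0: MATCH
Selected: next-hop 7.67.245.91 via eth0 (matched /0)


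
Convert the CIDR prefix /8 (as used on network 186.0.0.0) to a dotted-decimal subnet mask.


/8 means 8 network bits, 24 host bits
Binary: 11111111000000000000000000000000
Mask: 255.0.0.0


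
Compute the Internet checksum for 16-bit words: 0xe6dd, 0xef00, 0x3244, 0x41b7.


Sum all words (with carry folding):
+ 0xe6dd = 0xe6dd
+ 0xef00 = 0xd5de
+ 0x3244 = 0x0823
+ 0x41b7 = 0x49da
One's complement: ~0x49da
Checksum = 0xb625


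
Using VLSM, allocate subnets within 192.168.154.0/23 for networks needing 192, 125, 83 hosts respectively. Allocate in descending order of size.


192 hosts -> /24 (254 usable): 192.168.154.0/24
125 hosts -> /25 (126 usable): 192.168.155.0/25
83 hosts -> /25 (126 usable): 192.168.155.128/25
Allocation: 192.168.154.0/24 (192 hosts, 254 usable); 192.168.155.0/25 (125 hosts, 126 usable); 192.168.155.128/25 (83 hosts, 126 usable)


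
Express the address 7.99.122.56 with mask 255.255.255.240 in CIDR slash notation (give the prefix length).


Binary: 11111111.11111111.11111111.11110000
Count leading 1s
Prefix: /28


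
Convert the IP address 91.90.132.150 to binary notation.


91 = 01011011
90 = 01011010
132 = 10000100
150 = 10010110
Binary: 01011011.01011010.10000100.10010110


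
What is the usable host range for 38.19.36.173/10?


Network: 38.0.0.0
Broadcast: 38.63.255.255
First usable = network + 1
Last usable = broadcast - 1
Range: 38.0.0.1 to 38.63.255.254


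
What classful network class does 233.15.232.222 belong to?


First octet: 233
Binary: 11101001
1110xxxx -> Class D (224-239)
Class D (multicast), default mask N/A


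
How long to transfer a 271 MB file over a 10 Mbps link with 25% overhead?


Effective throughput = 10 * (1 - 25/100) = 7.5 Mbps
File size in Mb = 271 * 8 = 2168 Mb
Time = 2168 / 7.5
Time = 289.0667 seconds


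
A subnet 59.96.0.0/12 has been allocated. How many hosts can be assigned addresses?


Host bits = 32 - 12 = 20
Total addresses = 2^20 = 1048576
Usable = total - 2 (network and broadcast)
Usable hosts: 1048574


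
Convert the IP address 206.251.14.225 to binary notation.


206 = 11001110
251 = 11111011
14 = 00001110
225 = 11100001
Binary: 11001110.11111011.00001110.11100001


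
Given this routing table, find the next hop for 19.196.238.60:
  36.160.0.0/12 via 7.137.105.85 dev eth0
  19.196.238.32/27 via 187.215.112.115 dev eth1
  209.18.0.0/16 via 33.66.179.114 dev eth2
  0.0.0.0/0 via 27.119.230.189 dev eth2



Longest prefix match for 19.196.238.60:
  /12 36.160.0.0: no
  /27 19.196.238.32: MATCH
  /16 209.18.0.0: no
  /0 0.0.0.0: MATCH
Selected: next-hop 187.215.112.115 via eth1 (matched /27)


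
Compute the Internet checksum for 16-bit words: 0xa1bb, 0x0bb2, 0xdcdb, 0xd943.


Sum all words (with carry folding):
+ 0xa1bb = 0xa1bb
+ 0x0bb2 = 0xad6d
+ 0xdcdb = 0x8a49
+ 0xd943 = 0x638d
One's complement: ~0x638d
Checksum = 0x9c72


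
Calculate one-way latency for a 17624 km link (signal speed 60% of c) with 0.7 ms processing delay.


Speed = 0.6 * 3e5 km/s = 180000 km/s
Propagation delay = 17624 / 180000 = 0.0979 s = 97.9111 ms
Processing delay = 0.7 ms
Total one-way latency = 98.6111 ms


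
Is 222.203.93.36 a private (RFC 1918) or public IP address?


RFC 1918 private ranges:
  10.0.0.0/8 (10.0.0.0 - 10.255.255.255)
  172.16.0.0/12 (172.16.0.0 - 172.31.255.255)
  192.168.0.0/16 (192.168.0.0 - 192.168.255.255)
Public (not in any RFC 1918 range)


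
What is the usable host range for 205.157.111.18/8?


Network: 205.0.0.0
Broadcast: 205.255.255.255
First usable = network + 1
Last usable = broadcast - 1
Range: 205.0.0.1 to 205.255.255.254


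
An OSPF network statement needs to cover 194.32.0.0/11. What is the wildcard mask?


Subnet mask: 255.224.0.0
Wildcard = 255.255.255.255 - subnet mask
255 - 255 = 0
255 - 224 = 31
255 - 0 = 255
255 - 0 = 255
Wildcard: 0.31.255.255


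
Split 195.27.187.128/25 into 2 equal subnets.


New prefix = 25 + 1 = 26
Each subnet has 64 addresses
  195.27.187.128/26
  195.27.187.192/26
Subnets: 195.27.187.128/26, 195.27.187.192/26


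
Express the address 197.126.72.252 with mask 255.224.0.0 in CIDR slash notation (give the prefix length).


Binary: 11111111.11100000.00000000.00000000
Count leading 1s
Prefix: /11


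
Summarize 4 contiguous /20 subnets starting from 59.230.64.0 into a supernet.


Original prefix: /20
Number of subnets: 4 = 2^2
New prefix = 20 - 2 = 18
Supernet: 59.230.64.0/18


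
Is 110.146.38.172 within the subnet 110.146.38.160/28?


Subnet network: 110.146.38.160
Test IP AND mask: 110.146.38.160
Yes, 110.146.38.172 is in 110.146.38.160/28


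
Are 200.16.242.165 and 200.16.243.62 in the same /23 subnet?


Mask: 255.255.254.0
200.16.242.165 AND mask = 200.16.242.0
200.16.243.62 AND mask = 200.16.242.0
Yes, same subnet (200.16.242.0)


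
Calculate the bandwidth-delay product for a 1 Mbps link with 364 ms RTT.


BDP = bandwidth * RTT
= 1 Mbps * 364 ms
= 1 * 1e6 * 364 / 1000 bits
= 364000 bits
= 45500 bytes
= 44.4336 KB
BDP = 364000 bits (45500 bytes)


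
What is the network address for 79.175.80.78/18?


IP:   01001111.10101111.01010000.01001110
Mask: 11111111.11111111.11000000.00000000
AND operation:
Net:  01001111.10101111.01000000.00000000
Network: 79.175.64.0/18


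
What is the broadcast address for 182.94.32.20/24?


Network: 182.94.32.0/24
Host bits = 8
Set all host bits to 1:
Broadcast: 182.94.32.255


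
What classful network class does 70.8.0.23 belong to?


First octet: 70
Binary: 01000110
0xxxxxxx -> Class A (1-126)
Class A, default mask 255.0.0.0 (/8)


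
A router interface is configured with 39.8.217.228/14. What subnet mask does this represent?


/14 means 14 network bits, 18 host bits
Binary: 11111111111111000000000000000000
Mask: 255.252.0.0


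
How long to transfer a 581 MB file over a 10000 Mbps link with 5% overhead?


Effective throughput = 10000 * (1 - 5/100) = 9500 Mbps
File size in Mb = 581 * 8 = 4648 Mb
Time = 4648 / 9500
Time = 0.4893 seconds


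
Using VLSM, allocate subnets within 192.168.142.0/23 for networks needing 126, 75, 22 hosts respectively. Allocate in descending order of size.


126 hosts -> /25 (126 usable): 192.168.142.0/25
75 hosts -> /25 (126 usable): 192.168.142.128/25
22 hosts -> /27 (30 usable): 192.168.143.0/27
Allocation: 192.168.142.0/25 (126 hosts, 126 usable); 192.168.142.128/25 (75 hosts, 126 usable); 192.168.143.0/27 (22 hosts, 30 usable)


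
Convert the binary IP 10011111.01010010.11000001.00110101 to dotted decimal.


10011111 = 159
01010010 = 82
11000001 = 193
00110101 = 53
IP: 159.82.193.53


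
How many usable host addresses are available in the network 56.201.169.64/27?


Host bits = 32 - 27 = 5
Total addresses = 2^5 = 32
Usable = total - 2 (network and broadcast)
Usable hosts: 30


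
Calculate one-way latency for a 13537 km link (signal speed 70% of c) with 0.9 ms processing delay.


Speed = 0.7 * 3e5 km/s = 210000 km/s
Propagation delay = 13537 / 210000 = 0.0645 s = 64.4619 ms
Processing delay = 0.9 ms
Total one-way latency = 65.3619 ms


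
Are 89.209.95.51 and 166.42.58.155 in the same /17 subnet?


Mask: 255.255.128.0
89.209.95.51 AND mask = 89.209.0.0
166.42.58.155 AND mask = 166.42.0.0
No, different subnets (89.209.0.0 vs 166.42.0.0)


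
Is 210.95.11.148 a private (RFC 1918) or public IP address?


RFC 1918 private ranges:
  10.0.0.0/8 (10.0.0.0 - 10.255.255.255)
  172.16.0.0/12 (172.16.0.0 - 172.31.255.255)
  192.168.0.0/16 (192.168.0.0 - 192.168.255.255)
Public (not in any RFC 1918 range)


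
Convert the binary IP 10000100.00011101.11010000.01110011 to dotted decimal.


10000100 = 132
00011101 = 29
11010000 = 208
01110011 = 115
IP: 132.29.208.115


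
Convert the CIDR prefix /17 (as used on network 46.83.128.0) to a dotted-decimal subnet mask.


/17 means 17 network bits, 15 host bits
Binary: 11111111111111111000000000000000
Mask: 255.255.128.0


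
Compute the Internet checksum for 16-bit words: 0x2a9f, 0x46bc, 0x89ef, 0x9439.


Sum all words (with carry folding):
+ 0x2a9f = 0x2a9f
+ 0x46bc = 0x715b
+ 0x89ef = 0xfb4a
+ 0x9439 = 0x8f84
One's complement: ~0x8f84
Checksum = 0x707b


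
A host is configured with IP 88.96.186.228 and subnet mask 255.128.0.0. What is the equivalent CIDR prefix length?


Binary: 11111111.10000000.00000000.00000000
Count leading 1s
Prefix: /9


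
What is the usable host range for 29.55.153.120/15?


Network: 29.54.0.0
Broadcast: 29.55.255.255
First usable = network + 1
Last usable = broadcast - 1
Range: 29.54.0.1 to 29.55.255.254


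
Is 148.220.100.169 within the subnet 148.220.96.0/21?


Subnet network: 148.220.96.0
Test IP AND mask: 148.220.96.0
Yes, 148.220.100.169 is in 148.220.96.0/21


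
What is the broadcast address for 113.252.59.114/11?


Network: 113.224.0.0/11
Host bits = 21
Set all host bits to 1:
Broadcast: 113.255.255.255


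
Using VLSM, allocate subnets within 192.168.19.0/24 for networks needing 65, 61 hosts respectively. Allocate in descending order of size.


65 hosts -> /25 (126 usable): 192.168.19.0/25
61 hosts -> /26 (62 usable): 192.168.19.128/26
Allocation: 192.168.19.0/25 (65 hosts, 126 usable); 192.168.19.128/26 (61 hosts, 62 usable)


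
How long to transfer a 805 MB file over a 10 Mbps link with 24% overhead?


Effective throughput = 10 * (1 - 24/100) = 7.6 Mbps
File size in Mb = 805 * 8 = 6440 Mb
Time = 6440 / 7.6
Time = 847.3684 seconds


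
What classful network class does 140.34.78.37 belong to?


First octet: 140
Binary: 10001100
10xxxxxx -> Class B (128-191)
Class B, default mask 255.255.0.0 (/16)


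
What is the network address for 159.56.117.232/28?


IP:   10011111.00111000.01110101.11101000
Mask: 11111111.11111111.11111111.11110000
AND operation:
Net:  10011111.00111000.01110101.11100000
Network: 159.56.117.224/28


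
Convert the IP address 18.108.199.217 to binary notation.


18 = 00010010
108 = 01101100
199 = 11000111
217 = 11011001
Binary: 00010010.01101100.11000111.11011001


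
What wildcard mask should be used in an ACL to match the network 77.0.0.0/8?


Subnet mask: 255.0.0.0
Wildcard = 255.255.255.255 - subnet mask
255 - 255 = 0
255 - 0 = 255
255 - 0 = 255
255 - 0 = 255
Wildcard: 0.255.255.255


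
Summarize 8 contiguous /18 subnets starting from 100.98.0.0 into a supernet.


Original prefix: /18
Number of subnets: 8 = 2^3
New prefix = 18 - 3 = 15
Supernet: 100.98.0.0/15


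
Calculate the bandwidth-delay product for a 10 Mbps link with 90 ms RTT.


BDP = bandwidth * RTT
= 10 Mbps * 90 ms
= 10 * 1e6 * 90 / 1000 bits
= 900000 bits
= 112500 bytes
= 109.8633 KB
BDP = 900000 bits (112500 bytes)


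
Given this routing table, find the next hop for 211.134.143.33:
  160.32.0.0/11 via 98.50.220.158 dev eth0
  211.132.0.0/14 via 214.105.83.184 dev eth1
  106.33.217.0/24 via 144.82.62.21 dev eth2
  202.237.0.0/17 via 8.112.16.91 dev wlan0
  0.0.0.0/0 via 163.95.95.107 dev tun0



Longest prefix match for 211.134.143.33:
  /11 160.32.0.0: no
  /14 211.132.0.0: MATCH
  /24 106.33.217.0: no
  /17 202.237.0.0: no
  /0 0.0.0.0: MATCH
Selected: next-hop 214.105.83.184 via eth1 (matched /14)


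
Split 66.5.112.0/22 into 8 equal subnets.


New prefix = 22 + 3 = 25
Each subnet has 128 addresses
  66.5.112.0/25
  66.5.112.128/25
  66.5.113.0/25
  66.5.113.128/25
  66.5.114.0/25
  66.5.114.128/25
  66.5.115.0/25
  66.5.115.128/25
Subnets: 66.5.112.0/25, 66.5.112.128/25, 66.5.113.0/25, 66.5.113.128/25, 66.5.114.0/25, 66.5.114.128/25, 66.5.115.0/25, 66.5.115.128/25


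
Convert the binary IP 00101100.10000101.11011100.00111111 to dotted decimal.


00101100 = 44
10000101 = 133
11011100 = 220
00111111 = 63
IP: 44.133.220.63


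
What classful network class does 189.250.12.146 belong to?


First octet: 189
Binary: 10111101
10xxxxxx -> Class B (128-191)
Class B, default mask 255.255.0.0 (/16)


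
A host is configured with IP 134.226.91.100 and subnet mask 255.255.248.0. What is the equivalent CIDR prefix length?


Binary: 11111111.11111111.11111000.00000000
Count leading 1s
Prefix: /21


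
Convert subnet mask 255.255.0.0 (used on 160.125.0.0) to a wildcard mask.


Subnet mask: 255.255.0.0
Wildcard = 255.255.255.255 - subnet mask
255 - 255 = 0
255 - 255 = 0
255 - 0 = 255
255 - 0 = 255
Wildcard: 0.0.255.255


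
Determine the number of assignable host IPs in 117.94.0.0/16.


Host bits = 32 - 16 = 16
Total addresses = 2^16 = 65536
Usable = total - 2 (network and broadcast)
Usable hosts: 65534


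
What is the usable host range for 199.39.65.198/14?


Network: 199.36.0.0
Broadcast: 199.39.255.255
First usable = network + 1
Last usable = broadcast - 1
Range: 199.36.0.1 to 199.39.255.254


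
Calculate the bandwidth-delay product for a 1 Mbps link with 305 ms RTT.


BDP = bandwidth * RTT
= 1 Mbps * 305 ms
= 1 * 1e6 * 305 / 1000 bits
= 305000 bits
= 38125 bytes
= 37.2314 KB
BDP = 305000 bits (38125 bytes)


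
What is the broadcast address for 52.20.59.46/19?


Network: 52.20.32.0/19
Host bits = 13
Set all host bits to 1:
Broadcast: 52.20.63.255


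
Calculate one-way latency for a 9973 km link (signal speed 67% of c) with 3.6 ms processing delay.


Speed = 0.67 * 3e5 km/s = 201000 km/s
Propagation delay = 9973 / 201000 = 0.0496 s = 49.6169 ms
Processing delay = 3.6 ms
Total one-way latency = 53.2169 ms


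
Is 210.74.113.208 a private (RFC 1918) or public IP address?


RFC 1918 private ranges:
  10.0.0.0/8 (10.0.0.0 - 10.255.255.255)
  172.16.0.0/12 (172.16.0.0 - 172.31.255.255)
  192.168.0.0/16 (192.168.0.0 - 192.168.255.255)
Public (not in any RFC 1918 range)


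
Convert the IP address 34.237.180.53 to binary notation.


34 = 00100010
237 = 11101101
180 = 10110100
53 = 00110101
Binary: 00100010.11101101.10110100.00110101


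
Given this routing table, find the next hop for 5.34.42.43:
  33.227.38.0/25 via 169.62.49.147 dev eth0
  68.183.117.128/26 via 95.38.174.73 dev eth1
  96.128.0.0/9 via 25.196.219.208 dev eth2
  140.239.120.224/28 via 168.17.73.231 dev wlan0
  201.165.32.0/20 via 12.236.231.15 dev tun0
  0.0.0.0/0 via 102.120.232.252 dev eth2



Longest prefix match for 5.34.42.43:
  /25 33.227.38.0: no
  /26 68.183.117.128: no
  /9 96.128.0.0: no
  /28 140.239.120.224: no
  /20 201.165.32.0: no
  /0 0.0.0.0: MATCH
Selected: next-hop 102.120.232.252 via eth2 (matched /0)


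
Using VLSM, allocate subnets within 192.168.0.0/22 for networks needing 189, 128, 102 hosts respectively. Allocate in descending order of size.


189 hosts -> /24 (254 usable): 192.168.0.0/24
128 hosts -> /24 (254 usable): 192.168.1.0/24
102 hosts -> /25 (126 usable): 192.168.2.0/25
Allocation: 192.168.0.0/24 (189 hosts, 254 usable); 192.168.1.0/24 (128 hosts, 254 usable); 192.168.2.0/25 (102 hosts, 126 usable)


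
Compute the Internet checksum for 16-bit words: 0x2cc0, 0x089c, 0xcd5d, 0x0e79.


Sum all words (with carry folding):
+ 0x2cc0 = 0x2cc0
+ 0x089c = 0x355c
+ 0xcd5d = 0x02ba
+ 0x0e79 = 0x1133
One's complement: ~0x1133
Checksum = 0xeecc


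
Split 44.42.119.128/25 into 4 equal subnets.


New prefix = 25 + 2 = 27
Each subnet has 32 addresses
  44.42.119.128/27
  44.42.119.160/27
  44.42.119.192/27
  44.42.119.224/27
Subnets: 44.42.119.128/27, 44.42.119.160/27, 44.42.119.192/27, 44.42.119.224/27


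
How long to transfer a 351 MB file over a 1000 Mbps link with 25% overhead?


Effective throughput = 1000 * (1 - 25/100) = 750 Mbps
File size in Mb = 351 * 8 = 2808 Mb
Time = 2808 / 750
Time = 3.744 seconds


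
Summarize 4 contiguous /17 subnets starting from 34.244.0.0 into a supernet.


Original prefix: /17
Number of subnets: 4 = 2^2
New prefix = 17 - 2 = 15
Supernet: 34.244.0.0/15


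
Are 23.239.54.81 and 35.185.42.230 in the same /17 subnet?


Mask: 255.255.128.0
23.239.54.81 AND mask = 23.239.0.0
35.185.42.230 AND mask = 35.185.0.0
No, different subnets (23.239.0.0 vs 35.185.0.0)


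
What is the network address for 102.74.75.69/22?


IP:   01100110.01001010.01001011.01000101
Mask: 11111111.11111111.11111100.00000000
AND operation:
Net:  01100110.01001010.01001000.00000000
Network: 102.74.72.0/22


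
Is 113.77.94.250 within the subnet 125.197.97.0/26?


Subnet network: 125.197.97.0
Test IP AND mask: 113.77.94.192
No, 113.77.94.250 is not in 125.197.97.0/26


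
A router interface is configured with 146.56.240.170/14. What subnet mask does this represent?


/14 means 14 network bits, 18 host bits
Binary: 11111111111111000000000000000000
Mask: 255.252.0.0


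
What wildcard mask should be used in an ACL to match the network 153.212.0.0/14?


Subnet mask: 255.252.0.0
Wildcard = 255.255.255.255 - subnet mask
255 - 255 = 0
255 - 252 = 3
255 - 0 = 255
255 - 0 = 255
Wildcard: 0.3.255.255


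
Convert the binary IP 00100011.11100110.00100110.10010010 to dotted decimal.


00100011 = 35
11100110 = 230
00100110 = 38
10010010 = 146
IP: 35.230.38.146


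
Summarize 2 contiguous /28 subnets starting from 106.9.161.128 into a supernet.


Original prefix: /28
Number of subnets: 2 = 2^1
New prefix = 28 - 1 = 27
Supernet: 106.9.161.128/27


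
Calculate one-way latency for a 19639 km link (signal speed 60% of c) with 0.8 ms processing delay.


Speed = 0.6 * 3e5 km/s = 180000 km/s
Propagation delay = 19639 / 180000 = 0.1091 s = 109.1056 ms
Processing delay = 0.8 ms
Total one-way latency = 109.9056 ms


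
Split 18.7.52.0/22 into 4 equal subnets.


New prefix = 22 + 2 = 24
Each subnet has 256 addresses
  18.7.52.0/24
  18.7.53.0/24
  18.7.54.0/24
  18.7.55.0/24
Subnets: 18.7.52.0/24, 18.7.53.0/24, 18.7.54.0/24, 18.7.55.0/24


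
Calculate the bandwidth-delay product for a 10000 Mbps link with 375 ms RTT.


BDP = bandwidth * RTT
= 10000 Mbps * 375 ms
= 10000 * 1e6 * 375 / 1000 bits
= 3750000000 bits
= 468750000 bytes
= 457763.6719 KB
BDP = 3750000000 bits (468750000 bytes)


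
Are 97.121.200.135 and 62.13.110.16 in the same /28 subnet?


Mask: 255.255.255.240
97.121.200.135 AND mask = 97.121.200.128
62.13.110.16 AND mask = 62.13.110.16
No, different subnets (97.121.200.128 vs 62.13.110.16)


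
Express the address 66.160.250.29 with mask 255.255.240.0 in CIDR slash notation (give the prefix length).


Binary: 11111111.11111111.11110000.00000000
Count leading 1s
Prefix: /20


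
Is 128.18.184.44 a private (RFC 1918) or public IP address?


RFC 1918 private ranges:
  10.0.0.0/8 (10.0.0.0 - 10.255.255.255)
  172.16.0.0/12 (172.16.0.0 - 172.31.255.255)
  192.168.0.0/16 (192.168.0.0 - 192.168.255.255)
Public (not in any RFC 1918 range)


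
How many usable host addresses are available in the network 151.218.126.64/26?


Host bits = 32 - 26 = 6
Total addresses = 2^6 = 64
Usable = total - 2 (network and broadcast)
Usable hosts: 62


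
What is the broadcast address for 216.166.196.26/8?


Network: 216.0.0.0/8
Host bits = 24
Set all host bits to 1:
Broadcast: 216.255.255.255


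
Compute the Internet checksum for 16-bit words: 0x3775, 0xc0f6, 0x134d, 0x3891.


Sum all words (with carry folding):
+ 0x3775 = 0x3775
+ 0xc0f6 = 0xf86b
+ 0x134d = 0x0bb9
+ 0x3891 = 0x444a
One's complement: ~0x444a
Checksum = 0xbbb5


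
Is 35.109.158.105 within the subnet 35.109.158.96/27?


Subnet network: 35.109.158.96
Test IP AND mask: 35.109.158.96
Yes, 35.109.158.105 is in 35.109.158.96/27


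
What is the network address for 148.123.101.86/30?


IP:   10010100.01111011.01100101.01010110
Mask: 11111111.11111111.11111111.11111100
AND operation:
Net:  10010100.01111011.01100101.01010100
Network: 148.123.101.84/30


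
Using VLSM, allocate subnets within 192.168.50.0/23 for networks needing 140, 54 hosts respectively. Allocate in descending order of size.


140 hosts -> /24 (254 usable): 192.168.50.0/24
54 hosts -> /26 (62 usable): 192.168.51.0/26
Allocation: 192.168.50.0/24 (140 hosts, 254 usable); 192.168.51.0/26 (54 hosts, 62 usable)


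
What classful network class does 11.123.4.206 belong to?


First octet: 11
Binary: 00001011
0xxxxxxx -> Class A (1-126)
Class A, default mask 255.0.0.0 (/8)


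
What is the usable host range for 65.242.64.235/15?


Network: 65.242.0.0
Broadcast: 65.243.255.255
First usable = network + 1
Last usable = broadcast - 1
Range: 65.242.0.1 to 65.243.255.254


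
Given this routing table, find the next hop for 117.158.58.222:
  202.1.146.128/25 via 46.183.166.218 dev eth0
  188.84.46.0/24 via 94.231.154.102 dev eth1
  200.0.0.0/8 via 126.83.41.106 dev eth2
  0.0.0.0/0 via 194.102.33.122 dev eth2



Longest prefix match for 117.158.58.222:
  /25 202.1.146.128: no
  /24 188.84.46.0: no
  /8 200.0.0.0: no
  /0 0.0.0.0: MATCH
Selected: next-hop 194.102.33.122 via eth2 (matched /0)


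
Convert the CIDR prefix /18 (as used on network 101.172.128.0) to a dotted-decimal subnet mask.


/18 means 18 network bits, 14 host bits
Binary: 11111111111111111100000000000000
Mask: 255.255.192.0


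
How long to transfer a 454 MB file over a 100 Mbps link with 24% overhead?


Effective throughput = 100 * (1 - 24/100) = 76 Mbps
File size in Mb = 454 * 8 = 3632 Mb
Time = 3632 / 76
Time = 47.7895 seconds


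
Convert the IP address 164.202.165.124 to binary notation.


164 = 10100100
202 = 11001010
165 = 10100101
124 = 01111100
Binary: 10100100.11001010.10100101.01111100


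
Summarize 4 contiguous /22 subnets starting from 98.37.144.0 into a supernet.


Original prefix: /22
Number of subnets: 4 = 2^2
New prefix = 22 - 2 = 20
Supernet: 98.37.144.0/20


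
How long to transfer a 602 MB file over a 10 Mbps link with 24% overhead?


Effective throughput = 10 * (1 - 24/100) = 7.6 Mbps
File size in Mb = 602 * 8 = 4816 Mb
Time = 4816 / 7.6
Time = 633.6842 seconds


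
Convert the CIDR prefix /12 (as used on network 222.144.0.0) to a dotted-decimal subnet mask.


/12 means 12 network bits, 20 host bits
Binary: 11111111111100000000000000000000
Mask: 255.240.0.0


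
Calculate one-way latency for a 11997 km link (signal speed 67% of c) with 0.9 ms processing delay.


Speed = 0.67 * 3e5 km/s = 201000 km/s
Propagation delay = 11997 / 201000 = 0.0597 s = 59.6866 ms
Processing delay = 0.9 ms
Total one-way latency = 60.5866 ms


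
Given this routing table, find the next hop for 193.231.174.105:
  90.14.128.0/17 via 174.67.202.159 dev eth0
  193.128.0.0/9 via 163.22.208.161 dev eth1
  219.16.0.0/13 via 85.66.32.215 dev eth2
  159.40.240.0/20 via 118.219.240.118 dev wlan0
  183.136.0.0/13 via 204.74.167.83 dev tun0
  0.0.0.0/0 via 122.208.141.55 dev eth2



Longest prefix match for 193.231.174.105:
  /17 90.14.128.0: no
  /9 193.128.0.0: MATCH
  /13 219.16.0.0: no
  /20 159.40.240.0: no
  /13 183.136.0.0: no
  /0 0.0.0.0: MATCH
Selected: next-hop 163.22.208.161 via eth1 (matched /9)


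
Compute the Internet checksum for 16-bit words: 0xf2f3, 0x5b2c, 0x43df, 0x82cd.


Sum all words (with carry folding):
+ 0xf2f3 = 0xf2f3
+ 0x5b2c = 0x4e20
+ 0x43df = 0x91ff
+ 0x82cd = 0x14cd
One's complement: ~0x14cd
Checksum = 0xeb32


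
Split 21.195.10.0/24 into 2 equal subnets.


New prefix = 24 + 1 = 25
Each subnet has 128 addresses
  21.195.10.0/25
  21.195.10.128/25
Subnets: 21.195.10.0/25, 21.195.10.128/25


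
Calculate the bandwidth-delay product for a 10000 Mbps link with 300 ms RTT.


BDP = bandwidth * RTT
= 10000 Mbps * 300 ms
= 10000 * 1e6 * 300 / 1000 bits
= 3000000000 bits
= 375000000 bytes
= 366210.9375 KB
BDP = 3000000000 bits (375000000 bytes)


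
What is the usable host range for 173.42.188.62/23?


Network: 173.42.188.0
Broadcast: 173.42.189.255
First usable = network + 1
Last usable = broadcast - 1
Range: 173.42.188.1 to 173.42.189.254


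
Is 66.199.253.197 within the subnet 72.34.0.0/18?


Subnet network: 72.34.0.0
Test IP AND mask: 66.199.192.0
No, 66.199.253.197 is not in 72.34.0.0/18


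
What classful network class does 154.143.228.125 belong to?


First octet: 154
Binary: 10011010
10xxxxxx -> Class B (128-191)
Class B, default mask 255.255.0.0 (/16)


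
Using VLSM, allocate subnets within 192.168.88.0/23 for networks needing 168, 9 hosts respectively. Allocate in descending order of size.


168 hosts -> /24 (254 usable): 192.168.88.0/24
9 hosts -> /28 (14 usable): 192.168.89.0/28
Allocation: 192.168.88.0/24 (168 hosts, 254 usable); 192.168.89.0/28 (9 hosts, 14 usable)


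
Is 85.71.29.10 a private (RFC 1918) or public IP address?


RFC 1918 private ranges:
  10.0.0.0/8 (10.0.0.0 - 10.255.255.255)
  172.16.0.0/12 (172.16.0.0 - 172.31.255.255)
  192.168.0.0/16 (192.168.0.0 - 192.168.255.255)
Public (not in any RFC 1918 range)


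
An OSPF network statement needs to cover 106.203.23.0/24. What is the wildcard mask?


Subnet mask: 255.255.255.0
Wildcard = 255.255.255.255 - subnet mask
255 - 255 = 0
255 - 255 = 0
255 - 255 = 0
255 - 0 = 255
Wildcard: 0.0.0.255


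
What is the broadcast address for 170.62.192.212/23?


Network: 170.62.192.0/23
Host bits = 9
Set all host bits to 1:
Broadcast: 170.62.193.255


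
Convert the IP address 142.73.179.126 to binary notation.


142 = 10001110
73 = 01001001
179 = 10110011
126 = 01111110
Binary: 10001110.01001001.10110011.01111110


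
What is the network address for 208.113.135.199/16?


IP:   11010000.01110001.10000111.11000111
Mask: 11111111.11111111.00000000.00000000
AND operation:
Net:  11010000.01110001.00000000.00000000
Network: 208.113.0.0/16


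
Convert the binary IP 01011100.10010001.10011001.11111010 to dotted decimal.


01011100 = 92
10010001 = 145
10011001 = 153
11111010 = 250
IP: 92.145.153.250


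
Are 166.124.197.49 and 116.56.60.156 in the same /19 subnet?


Mask: 255.255.224.0
166.124.197.49 AND mask = 166.124.192.0
116.56.60.156 AND mask = 116.56.32.0
No, different subnets (166.124.192.0 vs 116.56.32.0)


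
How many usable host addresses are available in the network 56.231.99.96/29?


Host bits = 32 - 29 = 3
Total addresses = 2^3 = 8
Usable = total - 2 (network and broadcast)
Usable hosts: 6


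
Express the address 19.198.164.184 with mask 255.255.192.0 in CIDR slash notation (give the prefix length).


Binary: 11111111.11111111.11000000.00000000
Count leading 1s
Prefix: /18


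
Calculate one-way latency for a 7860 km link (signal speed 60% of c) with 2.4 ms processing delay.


Speed = 0.6 * 3e5 km/s = 180000 km/s
Propagation delay = 7860 / 180000 = 0.0437 s = 43.6667 ms
Processing delay = 2.4 ms
Total one-way latency = 46.0667 ms


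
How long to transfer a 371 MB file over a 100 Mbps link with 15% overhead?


Effective throughput = 100 * (1 - 15/100) = 85 Mbps
File size in Mb = 371 * 8 = 2968 Mb
Time = 2968 / 85
Time = 34.9176 seconds


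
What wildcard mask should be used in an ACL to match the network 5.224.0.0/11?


Subnet mask: 255.224.0.0
Wildcard = 255.255.255.255 - subnet mask
255 - 255 = 0
255 - 224 = 31
255 - 0 = 255
255 - 0 = 255
Wildcard: 0.31.255.255


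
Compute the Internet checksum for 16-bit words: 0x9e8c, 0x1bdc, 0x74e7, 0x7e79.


Sum all words (with carry folding):
+ 0x9e8c = 0x9e8c
+ 0x1bdc = 0xba68
+ 0x74e7 = 0x2f50
+ 0x7e79 = 0xadc9
One's complement: ~0xadc9
Checksum = 0x5236


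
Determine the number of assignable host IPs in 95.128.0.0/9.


Host bits = 32 - 9 = 23
Total addresses = 2^23 = 8388608
Usable = total - 2 (network and broadcast)
Usable hosts: 8388606


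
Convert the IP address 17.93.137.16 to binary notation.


17 = 00010001
93 = 01011101
137 = 10001001
16 = 00010000
Binary: 00010001.01011101.10001001.00010000


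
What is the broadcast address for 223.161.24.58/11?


Network: 223.160.0.0/11
Host bits = 21
Set all host bits to 1:
Broadcast: 223.191.255.255


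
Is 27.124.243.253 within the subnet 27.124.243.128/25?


Subnet network: 27.124.243.128
Test IP AND mask: 27.124.243.128
Yes, 27.124.243.253 is in 27.124.243.128/25


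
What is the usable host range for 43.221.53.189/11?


Network: 43.192.0.0
Broadcast: 43.223.255.255
First usable = network + 1
Last usable = broadcast - 1
Range: 43.192.0.1 to 43.223.255.254


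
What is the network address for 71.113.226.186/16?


IP:   01000111.01110001.11100010.10111010
Mask: 11111111.11111111.00000000.00000000
AND operation:
Net:  01000111.01110001.00000000.00000000
Network: 71.113.0.0/16


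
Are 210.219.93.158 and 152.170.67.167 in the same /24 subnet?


Mask: 255.255.255.0
210.219.93.158 AND mask = 210.219.93.0
152.170.67.167 AND mask = 152.170.67.0
No, different subnets (210.219.93.0 vs 152.170.67.0)


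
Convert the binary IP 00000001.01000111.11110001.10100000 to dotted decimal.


00000001 = 1
01000111 = 71
11110001 = 241
10100000 = 160
IP: 1.71.241.160


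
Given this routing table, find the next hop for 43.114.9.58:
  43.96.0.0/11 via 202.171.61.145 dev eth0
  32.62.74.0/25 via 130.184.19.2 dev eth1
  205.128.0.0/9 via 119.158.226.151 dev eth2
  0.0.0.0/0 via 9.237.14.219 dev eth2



Longest prefix match for 43.114.9.58:
  /11 43.96.0.0: MATCH
  /25 32.62.74.0: no
  /9 205.128.0.0: no
  /0 0.0.0.0: MATCH
Selected: next-hop 202.171.61.145 via eth0 (matched /11)


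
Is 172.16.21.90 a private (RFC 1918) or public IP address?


RFC 1918 private ranges:
  10.0.0.0/8 (10.0.0.0 - 10.255.255.255)
  172.16.0.0/12 (172.16.0.0 - 172.31.255.255)
  192.168.0.0/16 (192.168.0.0 - 192.168.255.255)
Private (in 172.16.0.0/12)


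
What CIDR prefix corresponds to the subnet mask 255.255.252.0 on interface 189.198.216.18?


Binary: 11111111.11111111.11111100.00000000
Count leading 1s
Prefix: /22


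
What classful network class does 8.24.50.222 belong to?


First octet: 8
Binary: 00001000
0xxxxxxx -> Class A (1-126)
Class A, default mask 255.0.0.0 (/8)


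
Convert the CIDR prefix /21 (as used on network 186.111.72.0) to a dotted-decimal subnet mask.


/21 means 21 network bits, 11 host bits
Binary: 11111111111111111111100000000000
Mask: 255.255.248.0


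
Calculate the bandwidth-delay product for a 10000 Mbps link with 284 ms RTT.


BDP = bandwidth * RTT
= 10000 Mbps * 284 ms
= 10000 * 1e6 * 284 / 1000 bits
= 2840000000 bits
= 355000000 bytes
= 346679.6875 KB
BDP = 2840000000 bits (355000000 bytes)


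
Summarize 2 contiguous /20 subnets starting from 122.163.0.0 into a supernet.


Original prefix: /20
Number of subnets: 2 = 2^1
New prefix = 20 - 1 = 19
Supernet: 122.163.0.0/19


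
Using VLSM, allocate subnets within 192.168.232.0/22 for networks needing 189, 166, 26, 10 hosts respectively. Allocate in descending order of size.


189 hosts -> /24 (254 usable): 192.168.232.0/24
166 hosts -> /24 (254 usable): 192.168.233.0/24
26 hosts -> /27 (30 usable): 192.168.234.0/27
10 hosts -> /28 (14 usable): 192.168.234.32/28
Allocation: 192.168.232.0/24 (189 hosts, 254 usable); 192.168.233.0/24 (166 hosts, 254 usable); 192.168.234.0/27 (26 hosts, 30 usable); 192.168.234.32/28 (10 hosts, 14 usable)


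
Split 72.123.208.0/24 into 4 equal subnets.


New prefix = 24 + 2 = 26
Each subnet has 64 addresses
  72.123.208.0/26
  72.123.208.64/26
  72.123.208.128/26
  72.123.208.192/26
Subnets: 72.123.208.0/26, 72.123.208.64/26, 72.123.208.128/26, 72.123.208.192/26


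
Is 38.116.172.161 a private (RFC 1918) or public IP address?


RFC 1918 private ranges:
  10.0.0.0/8 (10.0.0.0 - 10.255.255.255)
  172.16.0.0/12 (172.16.0.0 - 172.31.255.255)
  192.168.0.0/16 (192.168.0.0 - 192.168.255.255)
Public (not in any RFC 1918 range)


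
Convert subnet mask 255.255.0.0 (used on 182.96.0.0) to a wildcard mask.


Subnet mask: 255.255.0.0
Wildcard = 255.255.255.255 - subnet mask
255 - 255 = 0
255 - 255 = 0
255 - 0 = 255
255 - 0 = 255
Wildcard: 0.0.255.255


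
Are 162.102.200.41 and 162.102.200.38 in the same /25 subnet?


Mask: 255.255.255.128
162.102.200.41 AND mask = 162.102.200.0
162.102.200.38 AND mask = 162.102.200.0
Yes, same subnet (162.102.200.0)


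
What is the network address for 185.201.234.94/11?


IP:   10111001.11001001.11101010.01011110
Mask: 11111111.11100000.00000000.00000000
AND operation:
Net:  10111001.11000000.00000000.00000000
Network: 185.192.0.0/11


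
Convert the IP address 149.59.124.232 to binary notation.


149 = 10010101
59 = 00111011
124 = 01111100
232 = 11101000
Binary: 10010101.00111011.01111100.11101000


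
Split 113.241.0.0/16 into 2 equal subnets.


New prefix = 16 + 1 = 17
Each subnet has 32768 addresses
  113.241.0.0/17
  113.241.128.0/17
Subnets: 113.241.0.0/17, 113.241.128.0/17


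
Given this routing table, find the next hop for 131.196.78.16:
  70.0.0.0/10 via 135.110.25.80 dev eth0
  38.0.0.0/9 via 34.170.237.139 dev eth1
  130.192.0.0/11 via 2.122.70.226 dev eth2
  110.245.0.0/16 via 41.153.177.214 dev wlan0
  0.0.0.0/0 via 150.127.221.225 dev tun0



Longest prefix match for 131.196.78.16:
  /10 70.0.0.0: no
  /9 38.0.0.0: no
  /11 130.192.0.0: no
  /16 110.245.0.0: no
  /0 0.0.0.0: MATCH
Selected: next-hop 150.127.221.225 via tun0 (matched /0)
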